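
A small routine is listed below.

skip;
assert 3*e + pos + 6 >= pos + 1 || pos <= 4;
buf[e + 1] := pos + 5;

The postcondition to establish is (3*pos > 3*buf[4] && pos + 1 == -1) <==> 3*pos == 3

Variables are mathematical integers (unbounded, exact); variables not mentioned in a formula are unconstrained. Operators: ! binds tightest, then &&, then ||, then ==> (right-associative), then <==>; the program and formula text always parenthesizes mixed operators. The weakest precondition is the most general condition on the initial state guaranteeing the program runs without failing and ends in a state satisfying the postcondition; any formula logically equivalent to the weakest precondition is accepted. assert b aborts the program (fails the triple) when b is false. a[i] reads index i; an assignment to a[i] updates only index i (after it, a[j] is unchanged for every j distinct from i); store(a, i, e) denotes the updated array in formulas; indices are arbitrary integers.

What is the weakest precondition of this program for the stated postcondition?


Working backward. After the program, the postcondition (3*pos > 3*buf[4] && pos + 1 == -1) <==> 3*pos == 3 must hold; in canonical form it is (3*pos > 3*buf[4] && pos == -2) <==> 3*pos == 3.
Before buf[e + 1] := pos + 5: (3*pos > 3*store(buf, e + 1, pos + 5)[4] && pos == -2) <==> 3*pos == 3
Before assert 3*e + pos + 6 >= pos + 1 || pos <= 4: (3*e >= -5 || pos <= 4) && ((3*pos > 3*store(buf, e + 1, pos + 5)[4] && pos == -2) <==> 3*pos == 3)
Before skip: (3*e >= -5 || pos <= 4) && ((3*pos > 3*store(buf, e + 1, pos + 5)[4] && pos == -2) <==> 3*pos == 3)
Answer: WP = (3*e >= -5 || pos <= 4) && ((3*pos > 3*store(buf, e + 1, pos + 5)[4] && pos == -2) <==> 3*pos == 3)


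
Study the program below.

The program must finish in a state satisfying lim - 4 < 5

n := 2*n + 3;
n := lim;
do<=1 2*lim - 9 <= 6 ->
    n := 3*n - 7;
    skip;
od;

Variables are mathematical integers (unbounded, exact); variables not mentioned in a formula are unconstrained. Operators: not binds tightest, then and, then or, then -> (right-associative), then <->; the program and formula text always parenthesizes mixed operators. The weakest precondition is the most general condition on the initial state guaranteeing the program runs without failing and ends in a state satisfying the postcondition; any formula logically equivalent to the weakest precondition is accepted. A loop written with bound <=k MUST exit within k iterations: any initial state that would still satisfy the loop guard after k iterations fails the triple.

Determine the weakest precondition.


Working backward. After the program, the postcondition lim - 4 < 5 must hold; in canonical form it is lim < 9.
Before the loop (bound <=1), unroll the exhaustion recursion (WP_0 = exit-now case; WP_j = one more guarded iteration, up to j = 1):
  WP_0: (not (2*lim <= 15)) and lim < 9
  WP_1: (2*lim <= 15 -> ((not (2*lim <= 15)) and lim < 9)) and ((not (2*lim <= 15)) -> lim < 9)
So before the loop: (2*lim <= 15 -> ((not (2*lim <= 15)) and lim < 9)) and ((not (2*lim <= 15)) -> lim < 9)
Before n := lim: (2*lim <= 15 -> ((not (2*lim <= 15)) and lim < 9)) and ((not (2*lim <= 15)) -> lim < 9)
Before n := 2*n + 3: (2*lim <= 15 -> ((not (2*lim <= 15)) and lim < 9)) and ((not (2*lim <= 15)) -> lim < 9)
Answer: WP = (2*lim <= 15 -> ((not (2*lim <= 15)) and lim < 9)) and ((not (2*lim <= 15)) -> lim < 9)


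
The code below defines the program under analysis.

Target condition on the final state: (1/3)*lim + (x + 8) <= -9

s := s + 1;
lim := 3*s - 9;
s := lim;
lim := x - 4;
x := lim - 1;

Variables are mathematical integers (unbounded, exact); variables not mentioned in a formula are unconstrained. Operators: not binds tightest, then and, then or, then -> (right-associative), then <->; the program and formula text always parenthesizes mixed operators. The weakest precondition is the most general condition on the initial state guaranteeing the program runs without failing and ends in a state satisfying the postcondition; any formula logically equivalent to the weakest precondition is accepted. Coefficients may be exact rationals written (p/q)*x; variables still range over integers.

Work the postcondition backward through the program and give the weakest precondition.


Working backward. After the program, the postcondition (1/3)*lim + (x + 8) <= -9 must hold; in canonical form it is (1/3)*lim + x <= -17.
Before x := lim - 1: (4/3)*lim <= -16
Before lim := x - 4: (4/3)*x <= -32/3
Before s := lim: (4/3)*x <= -32/3
Before lim := 3*s - 9: (4/3)*x <= -32/3
Before s := s + 1: (4/3)*x <= -32/3
Answer: WP = (4/3)*x <= -32/3


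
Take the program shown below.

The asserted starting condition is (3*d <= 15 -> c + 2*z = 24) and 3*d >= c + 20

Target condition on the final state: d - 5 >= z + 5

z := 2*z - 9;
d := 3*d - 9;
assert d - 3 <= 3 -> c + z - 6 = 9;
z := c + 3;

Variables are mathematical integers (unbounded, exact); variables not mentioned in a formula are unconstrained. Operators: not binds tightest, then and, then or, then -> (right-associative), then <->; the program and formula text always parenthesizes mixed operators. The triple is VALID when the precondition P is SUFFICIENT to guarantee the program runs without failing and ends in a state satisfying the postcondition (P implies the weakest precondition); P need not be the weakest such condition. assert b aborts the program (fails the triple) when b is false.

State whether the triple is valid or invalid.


Working backward. After the program, the postcondition d - 5 >= z + 5 must hold; in canonical form it is d >= z + 10.
Before z := c + 3: d >= c + 13
Before assert d - 3 <= 3 -> c + z - 6 = 9: (d <= 6 -> c + z = 15) and d >= c + 13
Before d := 3*d - 9: (3*d <= 15 -> c + z = 15) and 3*d >= c + 22
Before z := 2*z - 9: (3*d <= 15 -> c + 2*z = 24) and 3*d >= c + 22
The weakest precondition is (3*d <= 15 -> c + 2*z = 24) and 3*d >= c + 22.
Check whether (3*d <= 15 -> c + 2*z = 24) and 3*d >= c + 20 implies it.
Countermodel: at the initial state c = 1, d = 7, z = 0, the precondition holds but the weakest precondition fails.
Answer: invalid


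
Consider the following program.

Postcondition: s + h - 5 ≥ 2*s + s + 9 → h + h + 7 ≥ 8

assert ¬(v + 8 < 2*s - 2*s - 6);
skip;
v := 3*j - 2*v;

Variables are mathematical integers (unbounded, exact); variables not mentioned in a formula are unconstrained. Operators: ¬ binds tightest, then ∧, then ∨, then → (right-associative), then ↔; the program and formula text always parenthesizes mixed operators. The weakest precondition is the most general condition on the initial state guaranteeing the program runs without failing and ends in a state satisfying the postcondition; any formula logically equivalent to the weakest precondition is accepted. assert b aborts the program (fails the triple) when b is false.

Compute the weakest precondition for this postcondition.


Working backward. After the program, the postcondition s + h - 5 ≥ 2*s + s + 9 → h + h + 7 ≥ 8 must hold; in canonical form it is h ≥ 2*s + 14 → 2*h ≥ 1.
Before v := 3*j - 2*v: h ≥ 2*s + 14 → 2*h ≥ 1
Before skip: h ≥ 2*s + 14 → 2*h ≥ 1
Before assert ¬(v + 8 < 2*s - 2*s - 6): (¬(v < -14)) ∧ (h ≥ 2*s + 14 → 2*h ≥ 1)
Answer: WP = (¬(v < -14)) ∧ (h ≥ 2*s + 14 → 2*h ≥ 1)


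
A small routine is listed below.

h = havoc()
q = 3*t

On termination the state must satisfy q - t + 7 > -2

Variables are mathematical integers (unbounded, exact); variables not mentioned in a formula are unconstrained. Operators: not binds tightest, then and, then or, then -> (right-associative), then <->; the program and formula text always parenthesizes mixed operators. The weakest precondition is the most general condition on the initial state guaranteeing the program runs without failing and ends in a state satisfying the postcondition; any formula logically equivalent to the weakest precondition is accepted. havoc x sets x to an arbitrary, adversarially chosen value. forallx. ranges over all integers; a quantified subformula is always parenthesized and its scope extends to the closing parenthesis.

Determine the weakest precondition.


Working backward. After the program, the postcondition q - t + 7 > -2 must hold; in canonical form it is q > t - 9.
Before q := 3*t: 2*t > -9
Before havoc h: 2*t > -9
Answer: WP = 2*t > -9


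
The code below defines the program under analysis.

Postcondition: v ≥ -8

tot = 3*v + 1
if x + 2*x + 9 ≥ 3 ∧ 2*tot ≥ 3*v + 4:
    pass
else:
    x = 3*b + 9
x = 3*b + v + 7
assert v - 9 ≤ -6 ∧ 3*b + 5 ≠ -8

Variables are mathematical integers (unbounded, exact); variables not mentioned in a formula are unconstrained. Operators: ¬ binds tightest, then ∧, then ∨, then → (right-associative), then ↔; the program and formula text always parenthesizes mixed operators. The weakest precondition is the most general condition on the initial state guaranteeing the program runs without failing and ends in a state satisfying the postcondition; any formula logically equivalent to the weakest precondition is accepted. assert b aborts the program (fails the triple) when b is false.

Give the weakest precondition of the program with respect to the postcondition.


Working backward. After the program, v ≥ -8 must hold.
Before assert v - 9 ≤ -6 ∧ 3*b + 5 ≠ -8: v ≤ 3 ∧ 3*b ≠ -13 ∧ v ≥ -8
Before x := 3*b + v + 7: v ≤ 3 ∧ 3*b ≠ -13 ∧ v ≥ -8
Then branch requires v ≤ 3 ∧ 3*b ≠ -13 ∧ v ≥ -8; else branch requires v ≤ 3 ∧ 3*b ≠ -13 ∧ v ≥ -8.
Before the if: ((3*x ≥ -6 ∧ 2*tot ≥ 3*v + 4) → (v ≤ 3 ∧ 3*b ≠ -13 ∧ v ≥ -8)) ∧ ((¬(3*x ≥ -6 ∧ 2*tot ≥ 3*v + 4)) → (v ≤ 3 ∧ 3*b ≠ -13 ∧ v ≥ -8))
Before tot := 3*v + 1: ((3*x ≥ -6 ∧ 3*v ≥ 2) → (v ≤ 3 ∧ 3*b ≠ -13 ∧ v ≥ -8)) ∧ ((¬(3*x ≥ -6 ∧ 3*v ≥ 2)) → (v ≤ 3 ∧ 3*b ≠ -13 ∧ v ≥ -8))
Answer: WP = ((3*x ≥ -6 ∧ 3*v ≥ 2) → (v ≤ 3 ∧ 3*b ≠ -13 ∧ v ≥ -8)) ∧ ((¬(3*x ≥ -6 ∧ 3*v ≥ 2)) → (v ≤ 3 ∧ 3*b ≠ -13 ∧ v ≥ -8))


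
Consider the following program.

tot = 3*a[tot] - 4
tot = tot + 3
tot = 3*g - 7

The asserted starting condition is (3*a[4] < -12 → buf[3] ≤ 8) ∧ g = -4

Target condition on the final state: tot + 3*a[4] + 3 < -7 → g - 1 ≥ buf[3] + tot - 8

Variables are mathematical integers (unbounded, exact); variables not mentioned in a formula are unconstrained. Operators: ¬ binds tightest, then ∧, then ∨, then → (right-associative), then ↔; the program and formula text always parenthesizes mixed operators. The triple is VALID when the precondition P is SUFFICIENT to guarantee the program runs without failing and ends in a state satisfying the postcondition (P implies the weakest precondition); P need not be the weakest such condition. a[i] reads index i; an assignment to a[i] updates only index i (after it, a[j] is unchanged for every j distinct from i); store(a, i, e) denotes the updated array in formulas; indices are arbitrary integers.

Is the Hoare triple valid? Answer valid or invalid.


Working backward. After the program, the postcondition tot + 3*a[4] + 3 < -7 → g - 1 ≥ buf[3] + tot - 8 must hold; in canonical form it is 3*a[4] + tot < -10 → g ≥ buf[3] + tot - 7.
Before tot := 3*g - 7: 3*a[4] + 3*g < -3 → buf[3] + 2*g ≤ 14
Before tot := tot + 3: 3*a[4] + 3*g < -3 → buf[3] + 2*g ≤ 14
Before tot := 3*a[tot] - 4: 3*a[4] + 3*g < -3 → buf[3] + 2*g ≤ 14
The weakest precondition is 3*a[4] + 3*g < -3 → buf[3] + 2*g ≤ 14.
Check whether (3*a[4] < -12 → buf[3] ≤ 8) ∧ g = -4 implies it.
Countermodel: at the initial state a = {[3] = 0, [4] = 0, elsewhere 0}, buf = {[3] = 23, [4] = 23, elsewhere 23}, g = -4, the precondition holds but the weakest precondition fails.
Answer: invalid


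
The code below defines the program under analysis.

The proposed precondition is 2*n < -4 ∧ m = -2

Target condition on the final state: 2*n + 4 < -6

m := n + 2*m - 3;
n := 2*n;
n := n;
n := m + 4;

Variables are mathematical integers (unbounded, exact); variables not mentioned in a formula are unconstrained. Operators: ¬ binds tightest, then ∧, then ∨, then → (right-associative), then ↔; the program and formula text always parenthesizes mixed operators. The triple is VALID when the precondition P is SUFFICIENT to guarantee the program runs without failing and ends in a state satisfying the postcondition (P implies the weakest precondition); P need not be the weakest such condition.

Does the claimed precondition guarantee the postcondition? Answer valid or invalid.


Working backward. After the program, the postcondition 2*n + 4 < -6 must hold; in canonical form it is 2*n < -10.
Before n := m + 4: 2*m < -18
Before n := n: 2*m < -18
Before n := 2*n: 2*m < -18
Before m := n + 2*m - 3: 4*m + 2*n < -12
The weakest precondition is 4*m + 2*n < -12.
Check whether 2*n < -4 ∧ m = -2 implies it.
Every state satisfying the precondition satisfies the weakest precondition: the implication holds.
Answer: valid


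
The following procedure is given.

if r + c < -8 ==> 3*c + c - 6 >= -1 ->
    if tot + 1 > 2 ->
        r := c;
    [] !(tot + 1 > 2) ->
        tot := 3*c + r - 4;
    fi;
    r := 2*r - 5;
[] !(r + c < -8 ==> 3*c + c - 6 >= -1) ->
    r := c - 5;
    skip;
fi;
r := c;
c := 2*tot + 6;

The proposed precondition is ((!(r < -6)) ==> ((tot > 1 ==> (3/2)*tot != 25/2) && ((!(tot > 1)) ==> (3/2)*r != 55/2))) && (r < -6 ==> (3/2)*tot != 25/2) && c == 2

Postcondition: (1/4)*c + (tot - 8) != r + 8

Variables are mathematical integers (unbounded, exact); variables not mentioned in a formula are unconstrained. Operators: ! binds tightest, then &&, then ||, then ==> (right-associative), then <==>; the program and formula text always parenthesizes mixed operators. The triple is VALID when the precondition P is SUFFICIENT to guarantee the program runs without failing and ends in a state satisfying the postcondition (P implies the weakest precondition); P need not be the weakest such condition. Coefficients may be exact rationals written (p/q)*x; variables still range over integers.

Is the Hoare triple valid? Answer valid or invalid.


Working backward. After the program, the postcondition (1/4)*c + (tot - 8) != r + 8 must hold; in canonical form it is (1/4)*c + tot != r + 16.
Before c := 2*tot + 6: (3/2)*tot != r + 29/2
Before r := c: (3/2)*tot != c + 29/2
Then branch requires (tot > 1 ==> (3/2)*tot != c + 29/2) && ((!(tot > 1)) ==> (7/2)*c + (3/2)*r != 41/2); else branch requires (3/2)*tot != c + 29/2.
Before the if: ((c + r < -8 ==> 4*c >= 5) ==> ((tot > 1 ==> (3/2)*tot != c + 29/2) && ((!(tot > 1)) ==> (7/2)*c + (3/2)*r != 41/2))) && ((!(c + r < -8 ==> 4*c >= 5)) ==> (3/2)*tot != c + 29/2)
The weakest precondition is ((c + r < -8 ==> 4*c >= 5) ==> ((tot > 1 ==> (3/2)*tot != c + 29/2) && ((!(tot > 1)) ==> (7/2)*c + (3/2)*r != 41/2))) && ((!(c + r < -8 ==> 4*c >= 5)) ==> (3/2)*tot != c + 29/2).
Check whether ((!(r < -6)) ==> ((tot > 1 ==> (3/2)*tot != 25/2) && ((!(tot > 1)) ==> (3/2)*r != 55/2))) && (r < -6 ==> (3/2)*tot != 25/2) && c == 2 implies it.
Countermodel: at the initial state c = 2, r = 9, tot = 11, the precondition holds but the weakest precondition fails.
Answer: invalid


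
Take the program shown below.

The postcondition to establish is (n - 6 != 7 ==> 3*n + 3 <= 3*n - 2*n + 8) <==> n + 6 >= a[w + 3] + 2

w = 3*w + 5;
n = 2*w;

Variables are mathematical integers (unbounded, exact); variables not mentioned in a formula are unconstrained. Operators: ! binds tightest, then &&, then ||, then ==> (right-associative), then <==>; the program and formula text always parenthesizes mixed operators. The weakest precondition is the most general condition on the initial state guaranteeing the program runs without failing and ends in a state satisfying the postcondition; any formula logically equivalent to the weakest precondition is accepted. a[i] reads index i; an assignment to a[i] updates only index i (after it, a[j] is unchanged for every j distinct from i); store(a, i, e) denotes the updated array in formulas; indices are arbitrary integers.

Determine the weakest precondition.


Working backward. After the program, the postcondition (n - 6 != 7 ==> 3*n + 3 <= 3*n - 2*n + 8) <==> n + 6 >= a[w + 3] + 2 must hold; in canonical form it is (n != 13 ==> 2*n <= 5) <==> n >= a[w + 3] - 4.
Before n := 2*w: (2*w != 13 ==> 4*w <= 5) <==> 2*w >= a[w + 3] - 4
Before w := 3*w + 5: (6*w != 3 ==> 12*w <= -15) <==> 6*w >= a[3*w + 8] - 14
Answer: WP = (6*w != 3 ==> 12*w <= -15) <==> 6*w >= a[3*w + 8] - 14


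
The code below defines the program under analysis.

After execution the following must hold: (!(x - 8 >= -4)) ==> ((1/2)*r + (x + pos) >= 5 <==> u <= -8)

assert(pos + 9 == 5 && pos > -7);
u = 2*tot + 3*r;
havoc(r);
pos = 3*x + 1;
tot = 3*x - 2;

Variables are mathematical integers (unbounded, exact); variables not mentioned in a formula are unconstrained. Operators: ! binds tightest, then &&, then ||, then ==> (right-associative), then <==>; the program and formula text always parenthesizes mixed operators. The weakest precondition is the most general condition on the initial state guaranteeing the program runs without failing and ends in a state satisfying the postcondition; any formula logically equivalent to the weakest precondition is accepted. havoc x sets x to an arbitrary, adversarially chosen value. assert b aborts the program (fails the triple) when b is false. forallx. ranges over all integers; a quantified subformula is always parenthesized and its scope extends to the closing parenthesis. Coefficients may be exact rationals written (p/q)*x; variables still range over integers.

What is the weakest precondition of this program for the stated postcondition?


Working backward. After the program, the postcondition (!(x - 8 >= -4)) ==> ((1/2)*r + (x + pos) >= 5 <==> u <= -8) must hold; in canonical form it is (!(x >= 4)) ==> (pos + (1/2)*r + x >= 5 <==> u <= -8).
Before tot := 3*x - 2: (!(x >= 4)) ==> (pos + (1/2)*r + x >= 5 <==> u <= -8)
Before pos := 3*x + 1: (!(x >= 4)) ==> ((1/2)*r + 4*x >= 4 <==> u <= -8)
Before havoc r: forall r_1. ((!(x >= 4)) ==> ((1/2)*r_1 + 4*x >= 4 <==> u <= -8))
Before u := 2*tot + 3*r: forall r_1. ((!(x >= 4)) ==> ((1/2)*r_1 + 4*x >= 4 <==> 3*r + 2*tot <= -8))
Before assert pos + 9 == 5 && pos > -7: pos == -4 && pos > -7 && (forall r_1. ((!(x >= 4)) ==> ((1/2)*r_1 + 4*x >= 4 <==> 3*r + 2*tot <= -8)))
Answer: WP = pos == -4 && pos > -7 && (forall r_1. ((!(x >= 4)) ==> ((1/2)*r_1 + 4*x >= 4 <==> 3*r + 2*tot <= -8)))


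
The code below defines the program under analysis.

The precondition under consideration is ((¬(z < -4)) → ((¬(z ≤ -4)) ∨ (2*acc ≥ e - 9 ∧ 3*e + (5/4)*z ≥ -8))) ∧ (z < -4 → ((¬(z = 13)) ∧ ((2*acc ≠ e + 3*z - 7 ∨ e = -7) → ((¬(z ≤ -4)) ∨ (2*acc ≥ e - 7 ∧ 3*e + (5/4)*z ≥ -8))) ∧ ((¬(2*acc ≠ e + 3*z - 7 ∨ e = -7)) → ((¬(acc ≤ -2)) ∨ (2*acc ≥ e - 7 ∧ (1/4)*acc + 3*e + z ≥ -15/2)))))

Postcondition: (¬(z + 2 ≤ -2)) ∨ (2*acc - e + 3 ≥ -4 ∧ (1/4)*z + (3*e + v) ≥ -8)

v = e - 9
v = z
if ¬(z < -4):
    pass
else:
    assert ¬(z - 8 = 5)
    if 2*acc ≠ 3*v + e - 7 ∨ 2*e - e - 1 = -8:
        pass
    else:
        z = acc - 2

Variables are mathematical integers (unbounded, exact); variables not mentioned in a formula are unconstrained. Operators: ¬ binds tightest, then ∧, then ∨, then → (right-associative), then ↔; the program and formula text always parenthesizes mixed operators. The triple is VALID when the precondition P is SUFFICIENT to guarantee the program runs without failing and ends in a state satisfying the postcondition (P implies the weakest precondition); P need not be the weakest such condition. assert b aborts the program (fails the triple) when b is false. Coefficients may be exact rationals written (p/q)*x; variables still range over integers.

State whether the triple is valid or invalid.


Working backward. After the program, the postcondition (¬(z + 2 ≤ -2)) ∨ (2*acc - e + 3 ≥ -4 ∧ (1/4)*z + (3*e + v) ≥ -8) must hold; in canonical form it is (¬(z ≤ -4)) ∨ (2*acc ≥ e - 7 ∧ 3*e + v + (1/4)*z ≥ -8).
Then branch requires (¬(z ≤ -4)) ∨ (2*acc ≥ e - 7 ∧ 3*e + v + (1/4)*z ≥ -8); else branch requires (¬(z = 13)) ∧ ((2*acc ≠ e + 3*v - 7 ∨ e = -7) → ((¬(z ≤ -4)) ∨ (2*acc ≥ e - 7 ∧ 3*e + v + (1/4)*z ≥ -8))) ∧ ((¬(2*acc ≠ e + 3*v - 7 ∨ e = -7)) → ((¬(acc ≤ -2)) ∨ (2*acc ≥ e - 7 ∧ (1/4)*acc + 3*e + v ≥ -15/2))).
Before the if: ((¬(z < -4)) → ((¬(z ≤ -4)) ∨ (2*acc ≥ e - 7 ∧ 3*e + v + (1/4)*z ≥ -8))) ∧ (z < -4 → ((¬(z = 13)) ∧ ((2*acc ≠ e + 3*v - 7 ∨ e = -7) → ((¬(z ≤ -4)) ∨ (2*acc ≥ e - 7 ∧ 3*e + v + (1/4)*z ≥ -8))) ∧ ((¬(2*acc ≠ e + 3*v - 7 ∨ e = -7)) → ((¬(acc ≤ -2)) ∨ (2*acc ≥ e - 7 ∧ (1/4)*acc + 3*e + v ≥ -15/2)))))
Before v := z: ((¬(z < -4)) → ((¬(z ≤ -4)) ∨ (2*acc ≥ e - 7 ∧ 3*e + (5/4)*z ≥ -8))) ∧ (z < -4 → ((¬(z = 13)) ∧ ((2*acc ≠ e + 3*z - 7 ∨ e = -7) → ((¬(z ≤ -4)) ∨ (2*acc ≥ e - 7 ∧ 3*e + (5/4)*z ≥ -8))) ∧ ((¬(2*acc ≠ e + 3*z - 7 ∨ e = -7)) → ((¬(acc ≤ -2)) ∨ (2*acc ≥ e - 7 ∧ (1/4)*acc + 3*e + z ≥ -15/2)))))
Before v := e - 9: ((¬(z < -4)) → ((¬(z ≤ -4)) ∨ (2*acc ≥ e - 7 ∧ 3*e + (5/4)*z ≥ -8))) ∧ (z < -4 → ((¬(z = 13)) ∧ ((2*acc ≠ e + 3*z - 7 ∨ e = -7) → ((¬(z ≤ -4)) ∨ (2*acc ≥ e - 7 ∧ 3*e + (5/4)*z ≥ -8))) ∧ ((¬(2*acc ≠ e + 3*z - 7 ∨ e = -7)) → ((¬(acc ≤ -2)) ∨ (2*acc ≥ e - 7 ∧ (1/4)*acc + 3*e + z ≥ -15/2)))))
The weakest precondition is ((¬(z < -4)) → ((¬(z ≤ -4)) ∨ (2*acc ≥ e - 7 ∧ 3*e + (5/4)*z ≥ -8))) ∧ (z < -4 → ((¬(z = 13)) ∧ ((2*acc ≠ e + 3*z - 7 ∨ e = -7) → ((¬(z ≤ -4)) ∨ (2*acc ≥ e - 7 ∧ 3*e + (5/4)*z ≥ -8))) ∧ ((¬(2*acc ≠ e + 3*z - 7 ∨ e = -7)) → ((¬(acc ≤ -2)) ∨ (2*acc ≥ e - 7 ∧ (1/4)*acc + 3*e + z ≥ -15/2))))).
Check whether ((¬(z < -4)) → ((¬(z ≤ -4)) ∨ (2*acc ≥ e - 9 ∧ 3*e + (5/4)*z ≥ -8))) ∧ (z < -4 → ((¬(z = 13)) ∧ ((2*acc ≠ e + 3*z - 7 ∨ e = -7) → ((¬(z ≤ -4)) ∨ (2*acc ≥ e - 7 ∧ 3*e + (5/4)*z ≥ -8))) ∧ ((¬(2*acc ≠ e + 3*z - 7 ∨ e = -7)) → ((¬(acc ≤ -2)) ∨ (2*acc ≥ e - 7 ∧ (1/4)*acc + 3*e + z ≥ -15/2))))) implies it.
Countermodel: at the initial state acc = -4, e = 0, z = -4, the precondition holds but the weakest precondition fails.
Answer: invalid


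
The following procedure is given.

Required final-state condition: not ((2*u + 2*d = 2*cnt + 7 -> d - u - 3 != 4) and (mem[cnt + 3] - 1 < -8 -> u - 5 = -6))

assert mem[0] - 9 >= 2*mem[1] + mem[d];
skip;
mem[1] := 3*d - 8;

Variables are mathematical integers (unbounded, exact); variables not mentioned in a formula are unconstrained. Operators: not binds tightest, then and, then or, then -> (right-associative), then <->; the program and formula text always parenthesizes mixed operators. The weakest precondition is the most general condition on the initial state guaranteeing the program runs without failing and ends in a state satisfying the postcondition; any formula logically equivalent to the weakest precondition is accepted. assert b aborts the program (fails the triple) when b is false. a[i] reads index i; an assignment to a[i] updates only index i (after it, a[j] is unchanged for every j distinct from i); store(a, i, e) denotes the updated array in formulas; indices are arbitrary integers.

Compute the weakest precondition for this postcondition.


Working backward. After the program, the postcondition not ((2*u + 2*d = 2*cnt + 7 -> d - u - 3 != 4) and (mem[cnt + 3] - 1 < -8 -> u - 5 = -6)) must hold; in canonical form it is not ((2*d + 2*u = 2*cnt + 7 -> d != u + 7) and (mem[cnt + 3] < -7 -> u = -1)).
Before mem[1] := 3*d - 8: not ((2*d + 2*u = 2*cnt + 7 -> d != u + 7) and (store(mem, 1, 3*d - 8)[cnt + 3] < -7 -> u = -1))
Before skip: not ((2*d + 2*u = 2*cnt + 7 -> d != u + 7) and (store(mem, 1, 3*d - 8)[cnt + 3] < -7 -> u = -1))
Before assert mem[0] - 9 >= 2*mem[1] + mem[d]: mem[0] >= 2*mem[1] + mem[d] + 9 and (not ((2*d + 2*u = 2*cnt + 7 -> d != u + 7) and (store(mem, 1, 3*d - 8)[cnt + 3] < -7 -> u = -1)))
Answer: WP = mem[0] >= 2*mem[1] + mem[d] + 9 and (not ((2*d + 2*u = 2*cnt + 7 -> d != u + 7) and (store(mem, 1, 3*d - 8)[cnt + 3] < -7 -> u = -1)))


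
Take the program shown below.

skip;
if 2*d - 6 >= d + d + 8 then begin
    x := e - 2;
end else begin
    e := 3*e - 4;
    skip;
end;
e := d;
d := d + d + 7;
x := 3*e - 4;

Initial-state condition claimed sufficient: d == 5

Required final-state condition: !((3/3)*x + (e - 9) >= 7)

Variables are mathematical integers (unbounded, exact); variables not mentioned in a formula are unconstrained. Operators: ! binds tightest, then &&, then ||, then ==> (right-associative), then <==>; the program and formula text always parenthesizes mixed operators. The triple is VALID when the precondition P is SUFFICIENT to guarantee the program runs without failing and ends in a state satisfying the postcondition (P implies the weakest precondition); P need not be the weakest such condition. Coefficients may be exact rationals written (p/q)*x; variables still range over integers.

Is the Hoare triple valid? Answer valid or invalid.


Working backward. After the program, the postcondition !((3/3)*x + (e - 9) >= 7) must hold; in canonical form it is !(e + x >= 16).
Before x := 3*e - 4: !(4*e >= 20)
Before d := d + d + 7: !(4*e >= 20)
Before e := d: !(4*d >= 20)
Then branch requires !(4*d >= 20); else branch requires !(4*d >= 20).
Before the if: !(4*d >= 20)
Before skip: !(4*d >= 20)
The weakest precondition is !(4*d >= 20).
Check whether d == 5 implies it.
Countermodel: at the initial state d = 5, the precondition holds but the weakest precondition fails.
Answer: invalid


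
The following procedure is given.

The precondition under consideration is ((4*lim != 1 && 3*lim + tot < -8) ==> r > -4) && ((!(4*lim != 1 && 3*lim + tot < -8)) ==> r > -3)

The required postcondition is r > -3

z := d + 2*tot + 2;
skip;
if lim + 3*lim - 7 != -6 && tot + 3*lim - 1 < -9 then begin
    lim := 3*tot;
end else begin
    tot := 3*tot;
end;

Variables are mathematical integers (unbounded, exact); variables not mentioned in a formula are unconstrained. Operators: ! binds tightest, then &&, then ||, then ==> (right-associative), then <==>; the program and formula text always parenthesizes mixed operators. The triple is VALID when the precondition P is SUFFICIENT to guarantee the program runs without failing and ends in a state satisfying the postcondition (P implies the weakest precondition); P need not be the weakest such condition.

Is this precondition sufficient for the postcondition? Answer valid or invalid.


Working backward. After the program, r > -3 must hold.
Then branch requires r > -3; else branch requires r > -3.
Before the if: ((4*lim != 1 && 3*lim + tot < -8) ==> r > -3) && ((!(4*lim != 1 && 3*lim + tot < -8)) ==> r > -3)
Before skip: ((4*lim != 1 && 3*lim + tot < -8) ==> r > -3) && ((!(4*lim != 1 && 3*lim + tot < -8)) ==> r > -3)
Before z := d + 2*tot + 2: ((4*lim != 1 && 3*lim + tot < -8) ==> r > -3) && ((!(4*lim != 1 && 3*lim + tot < -8)) ==> r > -3)
The weakest precondition is ((4*lim != 1 && 3*lim + tot < -8) ==> r > -3) && ((!(4*lim != 1 && 3*lim + tot < -8)) ==> r > -3).
Check whether ((4*lim != 1 && 3*lim + tot < -8) ==> r > -4) && ((!(4*lim != 1 && 3*lim + tot < -8)) ==> r > -3) implies it.
Countermodel: at the initial state lim = 0, r = -3, tot = -9, the precondition holds but the weakest precondition fails.
Answer: invalid


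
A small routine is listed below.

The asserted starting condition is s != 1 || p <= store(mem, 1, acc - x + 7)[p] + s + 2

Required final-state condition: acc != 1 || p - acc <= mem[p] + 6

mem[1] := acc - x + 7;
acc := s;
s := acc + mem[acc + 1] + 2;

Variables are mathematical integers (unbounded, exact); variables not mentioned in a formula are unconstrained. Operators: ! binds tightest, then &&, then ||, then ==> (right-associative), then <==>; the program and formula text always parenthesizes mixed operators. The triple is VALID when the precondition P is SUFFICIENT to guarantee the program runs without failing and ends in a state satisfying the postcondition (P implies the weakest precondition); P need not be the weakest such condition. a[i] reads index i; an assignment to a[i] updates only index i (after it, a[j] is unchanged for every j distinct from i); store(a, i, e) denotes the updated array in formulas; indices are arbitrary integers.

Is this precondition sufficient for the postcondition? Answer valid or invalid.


Working backward. After the program, the postcondition acc != 1 || p - acc <= mem[p] + 6 must hold; in canonical form it is acc != 1 || p <= mem[p] + acc + 6.
Before s := acc + mem[acc + 1] + 2: acc != 1 || p <= mem[p] + acc + 6
Before acc := s: s != 1 || p <= mem[p] + s + 6
Before mem[1] := acc - x + 7: s != 1 || p <= store(mem, 1, acc - x + 7)[p] + s + 6
The weakest precondition is s != 1 || p <= store(mem, 1, acc - x + 7)[p] + s + 6.
Check whether s != 1 || p <= store(mem, 1, acc - x + 7)[p] + s + 2 implies it.
Every state satisfying the precondition satisfies the weakest precondition: the implication holds.
Answer: valid


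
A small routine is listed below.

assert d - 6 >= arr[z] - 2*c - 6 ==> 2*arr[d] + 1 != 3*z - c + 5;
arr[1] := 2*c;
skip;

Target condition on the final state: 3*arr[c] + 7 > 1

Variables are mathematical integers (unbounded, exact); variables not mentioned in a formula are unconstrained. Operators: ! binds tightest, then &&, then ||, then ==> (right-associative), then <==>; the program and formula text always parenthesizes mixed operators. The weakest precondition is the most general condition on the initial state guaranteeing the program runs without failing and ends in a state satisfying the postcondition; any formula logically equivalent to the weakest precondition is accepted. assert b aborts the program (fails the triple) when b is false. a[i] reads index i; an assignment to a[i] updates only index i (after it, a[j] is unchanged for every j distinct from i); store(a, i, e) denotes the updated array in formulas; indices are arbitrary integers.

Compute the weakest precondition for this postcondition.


Working backward. After the program, the postcondition 3*arr[c] + 7 > 1 must hold; in canonical form it is 3*arr[c] > -6.
Before skip: 3*arr[c] > -6
Before arr[1] := 2*c: 3*store(arr, 1, 2*c)[c] > -6
Before assert d - 6 >= arr[z] - 2*c - 6 ==> 2*arr[d] + 1 != 3*z - c + 5: (2*c + d >= arr[z] ==> 2*arr[d] + c != 3*z + 4) && 3*store(arr, 1, 2*c)[c] > -6
Answer: WP = (2*c + d >= arr[z] ==> 2*arr[d] + c != 3*z + 4) && 3*store(arr, 1, 2*c)[c] > -6


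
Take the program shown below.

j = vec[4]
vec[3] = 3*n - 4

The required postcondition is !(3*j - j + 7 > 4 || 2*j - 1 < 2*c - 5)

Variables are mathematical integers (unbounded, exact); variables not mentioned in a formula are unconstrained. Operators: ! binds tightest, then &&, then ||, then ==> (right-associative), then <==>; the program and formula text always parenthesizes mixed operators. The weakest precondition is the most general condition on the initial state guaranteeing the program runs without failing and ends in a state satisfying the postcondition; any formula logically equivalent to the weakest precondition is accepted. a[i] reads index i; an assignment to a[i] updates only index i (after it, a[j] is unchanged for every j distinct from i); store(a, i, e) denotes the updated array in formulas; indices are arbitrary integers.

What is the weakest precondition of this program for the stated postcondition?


Working backward. After the program, the postcondition !(3*j - j + 7 > 4 || 2*j - 1 < 2*c - 5) must hold; in canonical form it is !(2*j > -3 || 2*j < 2*c - 4).
Before vec[3] := 3*n - 4: !(2*j > -3 || 2*j < 2*c - 4)
Before j := vec[4]: !(2*vec[4] > -3 || 2*vec[4] < 2*c - 4)
Answer: WP = !(2*vec[4] > -3 || 2*vec[4] < 2*c - 4)


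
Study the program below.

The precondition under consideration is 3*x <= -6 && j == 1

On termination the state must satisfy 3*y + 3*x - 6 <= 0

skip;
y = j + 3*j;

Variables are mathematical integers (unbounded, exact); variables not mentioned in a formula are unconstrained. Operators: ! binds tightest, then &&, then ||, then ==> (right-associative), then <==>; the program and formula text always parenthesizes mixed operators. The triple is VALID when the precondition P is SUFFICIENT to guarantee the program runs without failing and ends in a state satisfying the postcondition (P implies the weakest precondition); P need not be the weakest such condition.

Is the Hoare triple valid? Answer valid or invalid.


Working backward. After the program, the postcondition 3*y + 3*x - 6 <= 0 must hold; in canonical form it is 3*x + 3*y <= 6.
Before y := j + 3*j: 12*j + 3*x <= 6
Before skip: 12*j + 3*x <= 6
The weakest precondition is 12*j + 3*x <= 6.
Check whether 3*x <= -6 && j == 1 implies it.
Every state satisfying the precondition satisfies the weakest precondition: the implication holds.
Answer: valid


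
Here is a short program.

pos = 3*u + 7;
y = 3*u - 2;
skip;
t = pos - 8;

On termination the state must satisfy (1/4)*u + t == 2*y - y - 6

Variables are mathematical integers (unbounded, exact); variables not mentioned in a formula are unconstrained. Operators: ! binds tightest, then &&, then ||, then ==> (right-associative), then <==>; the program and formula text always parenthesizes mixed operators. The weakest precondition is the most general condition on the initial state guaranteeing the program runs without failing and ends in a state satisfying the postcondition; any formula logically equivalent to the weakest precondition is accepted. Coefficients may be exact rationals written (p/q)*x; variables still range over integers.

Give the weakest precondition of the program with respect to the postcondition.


Working backward. After the program, the postcondition (1/4)*u + t == 2*y - y - 6 must hold; in canonical form it is t + (1/4)*u == y - 6.
Before t := pos - 8: pos + (1/4)*u == y + 2
Before skip: pos + (1/4)*u == y + 2
Before y := 3*u - 2: pos == (11/4)*u
Before pos := 3*u + 7: (1/4)*u == -7
Answer: WP = (1/4)*u == -7


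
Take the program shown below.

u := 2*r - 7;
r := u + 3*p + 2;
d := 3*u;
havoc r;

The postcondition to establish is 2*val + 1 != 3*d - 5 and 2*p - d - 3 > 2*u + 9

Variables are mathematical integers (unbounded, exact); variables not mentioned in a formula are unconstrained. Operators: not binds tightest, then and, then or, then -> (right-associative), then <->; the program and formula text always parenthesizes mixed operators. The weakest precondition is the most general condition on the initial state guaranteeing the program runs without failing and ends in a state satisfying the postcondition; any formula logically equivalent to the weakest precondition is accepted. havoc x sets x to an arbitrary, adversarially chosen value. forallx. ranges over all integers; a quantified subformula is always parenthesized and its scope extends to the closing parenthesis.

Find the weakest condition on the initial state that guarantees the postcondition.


Working backward. After the program, the postcondition 2*val + 1 != 3*d - 5 and 2*p - d - 3 > 2*u + 9 must hold; in canonical form it is 2*val != 3*d - 6 and 2*p > d + 2*u + 12.
Before havoc r: 2*val != 3*d - 6 and 2*p > d + 2*u + 12
Before d := 3*u: 2*val != 9*u - 6 and 2*p > 5*u + 12
Before r := u + 3*p + 2: 2*val != 9*u - 6 and 2*p > 5*u + 12
Before u := 2*r - 7: 2*val != 18*r - 69 and 2*p > 10*r - 23
Answer: WP = 2*val != 18*r - 69 and 2*p > 10*r - 23


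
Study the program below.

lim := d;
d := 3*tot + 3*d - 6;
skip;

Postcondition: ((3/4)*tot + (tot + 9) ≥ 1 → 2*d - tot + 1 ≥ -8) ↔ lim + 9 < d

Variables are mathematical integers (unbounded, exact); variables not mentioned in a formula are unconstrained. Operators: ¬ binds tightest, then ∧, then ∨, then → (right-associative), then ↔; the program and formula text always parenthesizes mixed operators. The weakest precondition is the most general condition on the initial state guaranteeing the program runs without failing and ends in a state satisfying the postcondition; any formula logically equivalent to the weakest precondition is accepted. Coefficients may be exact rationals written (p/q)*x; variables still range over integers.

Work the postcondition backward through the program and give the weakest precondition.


Working backward. After the program, the postcondition ((3/4)*tot + (tot + 9) ≥ 1 → 2*d - tot + 1 ≥ -8) ↔ lim + 9 < d must hold; in canonical form it is ((7/4)*tot ≥ -8 → 2*d ≥ tot - 9) ↔ lim < d - 9.
Before skip: ((7/4)*tot ≥ -8 → 2*d ≥ tot - 9) ↔ lim < d - 9
Before d := 3*tot + 3*d - 6: ((7/4)*tot ≥ -8 → 6*d + 5*tot ≥ 3) ↔ lim < 3*d + 3*tot - 15
Before lim := d: ((7/4)*tot ≥ -8 → 6*d + 5*tot ≥ 3) ↔ 2*d + 3*tot > 15
Answer: WP = ((7/4)*tot ≥ -8 → 6*d + 5*tot ≥ 3) ↔ 2*d + 3*tot > 15


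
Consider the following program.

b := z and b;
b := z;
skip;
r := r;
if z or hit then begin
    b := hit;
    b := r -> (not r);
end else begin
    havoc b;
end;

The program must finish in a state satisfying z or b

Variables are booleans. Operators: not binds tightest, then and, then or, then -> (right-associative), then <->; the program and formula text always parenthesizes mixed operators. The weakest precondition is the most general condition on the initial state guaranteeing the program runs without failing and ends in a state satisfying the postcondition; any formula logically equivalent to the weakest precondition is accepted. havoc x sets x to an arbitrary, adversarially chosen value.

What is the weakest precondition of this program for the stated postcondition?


Working backward. After the program, z or b must hold.
Then branch requires z or (r -> (not r)); else branch requires z.
Before the if: ((z or hit) -> (z or (r -> (not r)))) and ((not (z or hit)) -> z)
Before r := r: ((z or hit) -> (z or (r -> (not r)))) and ((not (z or hit)) -> z)
Before skip: ((z or hit) -> (z or (r -> (not r)))) and ((not (z or hit)) -> z)
Before b := z: ((z or hit) -> (z or (r -> (not r)))) and ((not (z or hit)) -> z)
Before b := z and b: ((z or hit) -> (z or (r -> (not r)))) and ((not (z or hit)) -> z)
Answer: WP = ((z or hit) -> (z or (r -> (not r)))) and ((not (z or hit)) -> z)


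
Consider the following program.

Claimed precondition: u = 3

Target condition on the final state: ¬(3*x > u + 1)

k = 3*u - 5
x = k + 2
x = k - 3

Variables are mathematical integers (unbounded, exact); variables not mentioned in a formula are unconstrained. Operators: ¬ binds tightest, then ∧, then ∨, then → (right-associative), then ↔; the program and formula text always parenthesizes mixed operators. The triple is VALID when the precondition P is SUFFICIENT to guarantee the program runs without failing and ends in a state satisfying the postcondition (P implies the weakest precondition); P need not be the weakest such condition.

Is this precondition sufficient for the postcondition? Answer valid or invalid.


Working backward. After the program, ¬(3*x > u + 1) must hold.
Before x := k - 3: ¬(3*k > u + 10)
Before x := k + 2: ¬(3*k > u + 10)
Before k := 3*u - 5: ¬(8*u > 25)
The weakest precondition is ¬(8*u > 25).
Check whether u = 3 implies it.
Every state satisfying the precondition satisfies the weakest precondition: the implication holds.
Answer: valid


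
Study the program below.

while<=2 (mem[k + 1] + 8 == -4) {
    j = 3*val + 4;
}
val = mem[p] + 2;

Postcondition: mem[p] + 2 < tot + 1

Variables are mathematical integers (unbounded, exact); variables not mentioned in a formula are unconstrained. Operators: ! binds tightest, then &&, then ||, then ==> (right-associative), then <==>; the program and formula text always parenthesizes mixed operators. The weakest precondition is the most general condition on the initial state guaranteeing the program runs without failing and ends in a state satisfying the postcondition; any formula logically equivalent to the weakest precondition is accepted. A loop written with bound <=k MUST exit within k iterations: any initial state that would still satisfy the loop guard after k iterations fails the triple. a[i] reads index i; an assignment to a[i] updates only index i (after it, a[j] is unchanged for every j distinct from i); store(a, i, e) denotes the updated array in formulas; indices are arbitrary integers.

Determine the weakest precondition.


Working backward. After the program, the postcondition mem[p] + 2 < tot + 1 must hold; in canonical form it is mem[p] < tot - 1.
Before val := mem[p] + 2: mem[p] < tot - 1
Before the loop (bound <=2), unroll the exhaustion recursion (WP_0 = exit-now case; WP_j = one more guarded iteration, up to j = 2):
  WP_0: (!(mem[k + 1] == -12)) && mem[p] < tot - 1
  WP_1: (mem[k + 1] == -12 ==> ((!(mem[k + 1] == -12)) && mem[p] < tot - 1)) && ((!(mem[k + 1] == -12)) ==> mem[p] < tot - 1)
  WP_2: (mem[k + 1] == -12 ==> ((mem[k + 1] == -12 ==> ((!(mem[k + 1] == -12)) && mem[p] < tot - 1)) && ((!(mem[k + 1] == -12)) ==> mem[p] < tot - 1))) && ((!(mem[k + 1] == -12)) ==> mem[p] < tot - 1)
So before the loop: (mem[k + 1] == -12 ==> ((mem[k + 1] == -12 ==> ((!(mem[k + 1] == -12)) && mem[p] < tot - 1)) && ((!(mem[k + 1] == -12)) ==> mem[p] < tot - 1))) && ((!(mem[k + 1] == -12)) ==> mem[p] < tot - 1)
Answer: WP = (mem[k + 1] == -12 ==> ((mem[k + 1] == -12 ==> ((!(mem[k + 1] == -12)) && mem[p] < tot - 1)) && ((!(mem[k + 1] == -12)) ==> mem[p] < tot - 1))) && ((!(mem[k + 1] == -12)) ==> mem[p] < tot - 1)
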